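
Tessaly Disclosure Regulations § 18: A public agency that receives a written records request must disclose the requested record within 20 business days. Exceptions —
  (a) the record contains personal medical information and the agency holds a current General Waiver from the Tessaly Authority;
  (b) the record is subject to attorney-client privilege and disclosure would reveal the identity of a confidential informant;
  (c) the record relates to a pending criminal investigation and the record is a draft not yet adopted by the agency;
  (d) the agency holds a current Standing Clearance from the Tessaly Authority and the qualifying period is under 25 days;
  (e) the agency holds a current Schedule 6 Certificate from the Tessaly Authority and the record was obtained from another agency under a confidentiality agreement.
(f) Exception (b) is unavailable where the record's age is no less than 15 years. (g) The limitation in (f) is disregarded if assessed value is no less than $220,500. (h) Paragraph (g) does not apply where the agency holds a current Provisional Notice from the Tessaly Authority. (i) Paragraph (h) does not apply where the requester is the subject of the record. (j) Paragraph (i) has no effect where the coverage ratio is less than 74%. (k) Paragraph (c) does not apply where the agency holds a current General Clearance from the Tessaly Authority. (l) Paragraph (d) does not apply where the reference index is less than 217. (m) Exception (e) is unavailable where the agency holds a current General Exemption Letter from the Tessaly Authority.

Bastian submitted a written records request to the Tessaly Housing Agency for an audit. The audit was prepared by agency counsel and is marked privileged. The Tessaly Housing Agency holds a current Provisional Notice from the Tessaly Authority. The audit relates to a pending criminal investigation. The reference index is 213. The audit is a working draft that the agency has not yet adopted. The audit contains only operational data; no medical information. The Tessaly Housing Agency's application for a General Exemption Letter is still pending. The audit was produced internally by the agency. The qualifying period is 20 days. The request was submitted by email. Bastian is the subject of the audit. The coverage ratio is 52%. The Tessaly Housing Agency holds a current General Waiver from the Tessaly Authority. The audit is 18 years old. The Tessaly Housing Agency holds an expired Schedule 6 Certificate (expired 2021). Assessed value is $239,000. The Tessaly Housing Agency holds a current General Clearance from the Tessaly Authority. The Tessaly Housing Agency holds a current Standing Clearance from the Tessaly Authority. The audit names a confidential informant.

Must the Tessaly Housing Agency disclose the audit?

Exception (a) does not apply: the audit contains only operational data.
Exception (b): the audit is privileged; the audit names a confidential informant — every condition holds. Turning to paragraphs (f)–(j): (f) operates against (b): the record's age is 18 years, meeting the 15 years threshold. (g) is engaged (assessed value is $239,000, meeting the $220,500 threshold), but is overridden by (h): (h) applies — a current Provisional Notice is held. (i) is engaged (Bastian is the subject of the audit), but is set aside by (j): (j) operates against (i): the coverage ratio is 52%, less than the 74% limit. (b) is therefore removed.
All of (c)'s requirements are met (the audit relates to a pending investigation; the audit is an unadopted draft). Turning to paragraph (k): (k) is triggered — a current General Clearance is held. Exception (c) does not apply.
All of (d)'s requirements are met (a current Standing Clearance is held; the qualifying period is 20 days, under the 25 days limit). However, paragraph (l) must be considered: (l) operates against (d): the reference index is 213, less than the 217 limit. Exception (d) does not apply.
Exception (e) fails — the Schedule 6 Certificate is not current.
No exception is made out. the Tessaly Housing Agency falls within the general rule.

Yes — the Tessaly Housing Agency must disclose the audit.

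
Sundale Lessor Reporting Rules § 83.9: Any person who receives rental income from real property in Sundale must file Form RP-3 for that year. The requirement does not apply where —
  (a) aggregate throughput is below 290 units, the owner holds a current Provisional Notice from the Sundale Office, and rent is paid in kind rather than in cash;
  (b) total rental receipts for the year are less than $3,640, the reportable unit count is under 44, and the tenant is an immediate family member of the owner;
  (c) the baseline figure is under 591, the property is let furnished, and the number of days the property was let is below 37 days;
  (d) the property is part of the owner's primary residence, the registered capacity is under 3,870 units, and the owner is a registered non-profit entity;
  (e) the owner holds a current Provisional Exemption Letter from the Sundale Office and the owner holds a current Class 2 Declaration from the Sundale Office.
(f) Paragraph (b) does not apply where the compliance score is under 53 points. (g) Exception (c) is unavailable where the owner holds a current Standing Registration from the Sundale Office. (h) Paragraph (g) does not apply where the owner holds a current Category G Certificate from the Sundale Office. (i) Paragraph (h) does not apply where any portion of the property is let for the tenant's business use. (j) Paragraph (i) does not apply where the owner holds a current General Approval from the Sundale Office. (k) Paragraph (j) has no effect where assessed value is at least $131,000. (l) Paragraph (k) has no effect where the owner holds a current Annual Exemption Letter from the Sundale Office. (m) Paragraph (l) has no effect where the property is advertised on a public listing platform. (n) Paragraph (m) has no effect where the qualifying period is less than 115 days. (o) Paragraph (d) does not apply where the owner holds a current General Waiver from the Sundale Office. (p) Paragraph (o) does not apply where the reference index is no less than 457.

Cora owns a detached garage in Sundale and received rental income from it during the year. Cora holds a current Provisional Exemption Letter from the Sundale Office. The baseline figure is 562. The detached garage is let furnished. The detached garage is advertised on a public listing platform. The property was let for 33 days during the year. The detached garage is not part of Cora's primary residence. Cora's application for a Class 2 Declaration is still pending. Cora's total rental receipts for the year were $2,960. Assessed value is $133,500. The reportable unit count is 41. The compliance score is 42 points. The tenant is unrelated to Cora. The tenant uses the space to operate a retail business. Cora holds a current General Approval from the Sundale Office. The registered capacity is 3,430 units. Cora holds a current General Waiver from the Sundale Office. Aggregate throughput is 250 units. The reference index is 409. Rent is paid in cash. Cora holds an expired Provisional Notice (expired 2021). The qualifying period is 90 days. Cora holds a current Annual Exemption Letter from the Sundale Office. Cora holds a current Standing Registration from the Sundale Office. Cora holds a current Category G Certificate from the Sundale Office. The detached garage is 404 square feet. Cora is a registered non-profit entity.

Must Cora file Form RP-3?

No — exception (c) applies; Cora is not required to file Form RP-3.

Exception (a) requires that the owner holds a current Provisional Notice from the Sundale Office; but there is no Provisional Notice in force, so (a) is unavailable.
Exception (b) fails — the tenant is unrelated to the owner.
Exception (c)'s conditions are all satisfied: the baseline figure is 562, under the 591 limit; the property is let furnished; the number of days the property was let is 33 days, below the 37 days limit. Under paragraphs (g)–(n): (g) would limit (c) — a current Standing Registration is held — but (h) sets (g) aside: (h) operates against (g): a current Category G Certificate is held. (i) operates (the space is let for business use), but is displaced by (j): (j) operates against (i): a current General Approval is held. (k) applies (assessed value is $133,500, meeting the $131,000 threshold), but is overridden by (l): (l) is triggered — a current Annual Exemption Letter is held. (m) is triggered (the property is publicly advertised), but is overridden by (n): (n) operates — the qualifying period is 90 days, less than the 115 days limit. Exception (c) stands.
Exception (d) fails — the detached garage is not part of the primary residence.
Exception (e) does not apply: no current Class 2 Declaration is held.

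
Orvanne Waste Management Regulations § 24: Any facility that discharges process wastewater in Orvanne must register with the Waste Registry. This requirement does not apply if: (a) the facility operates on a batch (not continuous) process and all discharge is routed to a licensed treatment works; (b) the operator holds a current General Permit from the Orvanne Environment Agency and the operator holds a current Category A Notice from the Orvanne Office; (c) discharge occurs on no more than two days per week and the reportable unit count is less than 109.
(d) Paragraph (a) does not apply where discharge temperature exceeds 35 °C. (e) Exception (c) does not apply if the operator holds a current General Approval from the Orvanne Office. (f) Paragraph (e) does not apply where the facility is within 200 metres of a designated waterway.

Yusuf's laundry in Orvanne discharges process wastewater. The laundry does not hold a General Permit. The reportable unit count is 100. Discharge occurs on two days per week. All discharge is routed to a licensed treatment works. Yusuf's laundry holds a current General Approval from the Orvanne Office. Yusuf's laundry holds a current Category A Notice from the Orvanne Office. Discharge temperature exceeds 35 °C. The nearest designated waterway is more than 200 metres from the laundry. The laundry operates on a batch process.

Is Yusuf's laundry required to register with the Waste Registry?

Exception (a) is satisfied on its face — the facility operates on a batch process; discharge is routed to a licensed treatment works. However, paragraph (d) must be considered: (d) operates against (a): discharge temperature exceeds 35 °C. So (a) is unavailable.
Exception (b) fails — no General Permit is held.
All of (c)'s requirements are met (discharge occurs on no more than two days per week; the reportable unit count is 100, less than the 109 limit). However, paragraphs (e)–(f) must be considered: (e) operates against (c): a current General Approval is held. (f), which would lift (e), is inapplicable — the laundry is more than 200 m from any designated waterway. Exception (c) does not apply.
No exception applies. The general rule governs.

Yes — Yusuf's laundry must register with the Waste Registry.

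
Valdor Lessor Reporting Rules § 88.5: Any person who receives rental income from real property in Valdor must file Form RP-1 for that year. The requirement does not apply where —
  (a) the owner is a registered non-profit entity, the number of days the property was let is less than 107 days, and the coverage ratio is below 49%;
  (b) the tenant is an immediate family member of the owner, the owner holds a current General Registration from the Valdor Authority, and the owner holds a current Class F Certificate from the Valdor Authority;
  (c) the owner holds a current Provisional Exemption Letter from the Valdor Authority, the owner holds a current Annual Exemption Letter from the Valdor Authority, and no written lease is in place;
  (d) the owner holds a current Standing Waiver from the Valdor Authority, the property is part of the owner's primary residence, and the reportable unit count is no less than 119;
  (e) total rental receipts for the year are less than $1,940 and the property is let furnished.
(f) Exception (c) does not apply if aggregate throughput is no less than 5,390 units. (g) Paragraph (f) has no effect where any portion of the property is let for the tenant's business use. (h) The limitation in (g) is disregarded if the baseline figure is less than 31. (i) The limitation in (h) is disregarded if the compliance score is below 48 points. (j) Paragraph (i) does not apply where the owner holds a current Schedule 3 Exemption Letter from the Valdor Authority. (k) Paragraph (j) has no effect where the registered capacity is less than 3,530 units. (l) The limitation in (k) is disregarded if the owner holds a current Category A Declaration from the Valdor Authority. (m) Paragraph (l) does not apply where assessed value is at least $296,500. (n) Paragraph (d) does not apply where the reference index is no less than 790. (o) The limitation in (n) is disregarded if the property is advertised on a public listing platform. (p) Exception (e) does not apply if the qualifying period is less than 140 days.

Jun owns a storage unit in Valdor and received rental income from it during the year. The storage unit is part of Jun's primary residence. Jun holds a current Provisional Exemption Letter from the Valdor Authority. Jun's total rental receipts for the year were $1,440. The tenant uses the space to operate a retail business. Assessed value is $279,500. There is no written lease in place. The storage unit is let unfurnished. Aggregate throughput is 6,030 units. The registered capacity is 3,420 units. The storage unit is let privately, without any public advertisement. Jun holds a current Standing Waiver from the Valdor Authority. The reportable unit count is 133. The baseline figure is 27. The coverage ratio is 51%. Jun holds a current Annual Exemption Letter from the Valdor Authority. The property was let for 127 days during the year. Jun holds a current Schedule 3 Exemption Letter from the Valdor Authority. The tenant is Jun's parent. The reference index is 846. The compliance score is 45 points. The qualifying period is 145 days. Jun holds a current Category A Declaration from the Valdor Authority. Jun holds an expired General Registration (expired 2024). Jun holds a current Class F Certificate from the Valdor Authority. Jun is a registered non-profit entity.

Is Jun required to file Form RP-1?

Yes — Jun must file Form RP-1.

Exception (a) requires that the number of days the property was let is less than 107 days; but the number of days the property was let is 127 days, not less than 107 days, so (a) is unavailable.
Exception (b) fails — there is no General Registration in force.
Exception (c): a current Provisional Exemption Letter is held; a current Annual Exemption Letter is held; there is no written lease — every condition holds. Turning to paragraphs (f)–(m): (f) operates against (c): aggregate throughput is 6,030 units, meeting the 5,390 units threshold. (g) would limit (f) — the space is let for business use — but (h) sets (g) aside: (h) is engaged — the baseline figure is 27, less than the 31 limit. (i) operates (the compliance score is 45 points, below the 48 points limit), but is set aside by (j): (j) operates against (i): a current Schedule 3 Exemption Letter is held. (k) is triggered (the registered capacity is 3,420 units, less than the 3,530 units limit), but yields to (l): (l) operates — a current Category A Declaration is held. (m) is not engaged (assessed value is $279,500, short of $296,500), so (l) stands. So (c) is unavailable.
Exception (d)'s conditions are all satisfied: a current Standing Waiver is held; the storage unit is part of the primary residence; the reportable unit count is 133, meeting the 119 threshold. However, paragraphs (n)–(o) must be considered: (n) operates against (d): the reference index is 846, meeting the 790 threshold. (o) is not engaged (the property is let privately without advertisement), so (n) stands. Exception (d) does not apply.
Exception (e) requires that the property is let furnished; but the property is let unfurnished, so (e) is unavailable.
None of the exceptions is available; § 88.5 applies in full.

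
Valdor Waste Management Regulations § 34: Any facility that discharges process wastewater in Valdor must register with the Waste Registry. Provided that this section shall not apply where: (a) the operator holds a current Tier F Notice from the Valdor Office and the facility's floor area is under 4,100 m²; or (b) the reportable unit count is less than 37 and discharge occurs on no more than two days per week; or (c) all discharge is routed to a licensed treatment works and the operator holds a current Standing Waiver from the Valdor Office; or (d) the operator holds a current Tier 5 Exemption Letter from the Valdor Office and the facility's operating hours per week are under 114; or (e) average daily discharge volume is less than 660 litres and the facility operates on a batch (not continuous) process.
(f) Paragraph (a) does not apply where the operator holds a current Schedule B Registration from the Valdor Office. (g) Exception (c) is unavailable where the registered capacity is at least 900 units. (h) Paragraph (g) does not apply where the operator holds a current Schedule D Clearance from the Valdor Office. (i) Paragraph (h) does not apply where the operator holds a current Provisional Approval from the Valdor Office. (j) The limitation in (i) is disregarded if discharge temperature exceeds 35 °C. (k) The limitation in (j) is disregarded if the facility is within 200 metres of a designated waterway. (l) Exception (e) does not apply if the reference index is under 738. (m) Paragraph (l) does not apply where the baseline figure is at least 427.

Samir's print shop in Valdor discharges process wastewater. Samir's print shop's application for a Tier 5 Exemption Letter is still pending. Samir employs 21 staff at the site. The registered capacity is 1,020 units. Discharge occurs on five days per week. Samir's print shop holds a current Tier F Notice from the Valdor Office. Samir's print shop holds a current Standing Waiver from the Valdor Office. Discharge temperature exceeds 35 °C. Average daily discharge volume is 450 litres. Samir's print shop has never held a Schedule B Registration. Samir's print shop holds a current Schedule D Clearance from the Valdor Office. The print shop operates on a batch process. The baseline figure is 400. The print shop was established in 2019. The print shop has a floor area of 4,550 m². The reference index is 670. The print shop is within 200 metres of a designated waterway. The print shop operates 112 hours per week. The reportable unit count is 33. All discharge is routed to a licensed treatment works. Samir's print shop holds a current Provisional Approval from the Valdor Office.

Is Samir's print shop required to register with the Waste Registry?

Yes — Samir's print shop must register with the Waste Registry.

Exception (a) fails — the facility's floor area is 4,550 m², not under 4,100 m².
Exception (b) fails — discharge occurs on five days per week.
All of (c)'s requirements are met (discharge is routed to a licensed treatment works; a current Standing Waiver is held). Turning to paragraphs (g)–(k): (g) operates against (c): the registered capacity is 1,020 units, meeting the 900 units threshold. (h) is triggered (a current Schedule D Clearance is held), but is itself disapplied by (i): (i) is engaged — a current Provisional Approval is held. (j) would limit (i) — discharge temperature exceeds 35 °C — but (k) sets (j) aside: (k) operates against (j): the print shop is within 200 m of a designated waterway. (c) is therefore removed.
Exception (d) fails — the Tier 5 Exemption Letter is not current.
Exception (e)'s conditions are all satisfied: average daily discharge volume is 450 litres, less than the 660 litres limit; the facility operates on a batch process. However, paragraphs (l)–(m) must be considered: (l) is engaged — the reference index is 670, under the 738 limit. (m) is not engaged (the baseline figure is 400, short of 427), so (l) stands. So (e) is unavailable.
No exception applies. The general rule governs.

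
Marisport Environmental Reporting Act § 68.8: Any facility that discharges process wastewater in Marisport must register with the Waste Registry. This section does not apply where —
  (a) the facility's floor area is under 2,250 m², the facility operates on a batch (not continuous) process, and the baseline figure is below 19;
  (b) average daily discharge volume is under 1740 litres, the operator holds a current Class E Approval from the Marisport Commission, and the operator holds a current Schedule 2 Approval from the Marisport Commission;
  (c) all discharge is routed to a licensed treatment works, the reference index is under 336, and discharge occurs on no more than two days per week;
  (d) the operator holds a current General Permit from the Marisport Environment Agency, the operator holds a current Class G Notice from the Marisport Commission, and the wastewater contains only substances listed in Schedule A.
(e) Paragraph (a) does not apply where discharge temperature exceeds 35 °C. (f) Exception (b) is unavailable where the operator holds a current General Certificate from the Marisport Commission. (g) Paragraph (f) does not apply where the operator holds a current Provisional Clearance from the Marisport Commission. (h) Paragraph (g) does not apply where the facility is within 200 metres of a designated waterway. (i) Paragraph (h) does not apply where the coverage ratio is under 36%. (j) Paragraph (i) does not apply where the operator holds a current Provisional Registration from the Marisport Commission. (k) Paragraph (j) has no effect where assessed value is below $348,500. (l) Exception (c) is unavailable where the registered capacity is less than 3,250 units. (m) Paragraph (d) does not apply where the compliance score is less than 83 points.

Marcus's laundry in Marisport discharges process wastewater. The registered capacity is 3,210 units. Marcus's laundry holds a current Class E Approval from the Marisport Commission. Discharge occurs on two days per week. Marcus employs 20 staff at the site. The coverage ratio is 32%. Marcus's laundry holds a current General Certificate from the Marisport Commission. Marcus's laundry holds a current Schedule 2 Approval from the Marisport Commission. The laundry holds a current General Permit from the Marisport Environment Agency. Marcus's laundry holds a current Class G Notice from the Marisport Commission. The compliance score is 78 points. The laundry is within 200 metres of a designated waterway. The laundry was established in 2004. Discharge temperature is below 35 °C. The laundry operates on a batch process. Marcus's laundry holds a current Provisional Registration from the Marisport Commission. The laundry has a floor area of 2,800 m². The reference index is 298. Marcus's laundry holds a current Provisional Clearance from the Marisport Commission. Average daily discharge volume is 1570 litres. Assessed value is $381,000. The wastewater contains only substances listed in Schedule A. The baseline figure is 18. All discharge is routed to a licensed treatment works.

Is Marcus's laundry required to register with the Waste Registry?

Yes — Marcus's laundry must register with the Waste Registry.

Exception (a) requires that the facility's floor area is under 2,250 m²; but the facility's floor area is 2,800 m², not under 2,250 m², so (a) is unavailable.
All of (b)'s requirements are met (average daily discharge volume is 1570 litres, under the 1740 litres limit; a current Class E Approval is held; a current Schedule 2 Approval is held). But: (f) is triggered — a current General Certificate is held. (g) operates (a current Provisional Clearance is held), but is displaced by (h): (h) operates against (g): the laundry is within 200 m of a designated waterway. (i) would limit (h) — the coverage ratio is 32%, under the 36% limit — but (j) sets (i) aside: (j) applies — a current Provisional Registration is held. (k), which would lift (j), is not engaged — assessed value is $381,000, not below $348,500. (b) is therefore removed.
Exception (c) is satisfied on its face — discharge is routed to a licensed treatment works; the reference index is 298, under the 336 limit; discharge occurs on no more than two days per week. Turning to paragraph (l): (l) operates against (c): the registered capacity is 3,210 units, less than the 3,250 units limit. (c) is therefore removed.
All of (d)'s requirements are met (a current General Permit is held; a current Class G Notice is held; the wastewater is Schedule-A-only). Turning to paragraph (m): (m) operates against (d): the compliance score is 78 points, less than the 83 points limit. (d) is therefore removed.
No exception applies. The general rule governs.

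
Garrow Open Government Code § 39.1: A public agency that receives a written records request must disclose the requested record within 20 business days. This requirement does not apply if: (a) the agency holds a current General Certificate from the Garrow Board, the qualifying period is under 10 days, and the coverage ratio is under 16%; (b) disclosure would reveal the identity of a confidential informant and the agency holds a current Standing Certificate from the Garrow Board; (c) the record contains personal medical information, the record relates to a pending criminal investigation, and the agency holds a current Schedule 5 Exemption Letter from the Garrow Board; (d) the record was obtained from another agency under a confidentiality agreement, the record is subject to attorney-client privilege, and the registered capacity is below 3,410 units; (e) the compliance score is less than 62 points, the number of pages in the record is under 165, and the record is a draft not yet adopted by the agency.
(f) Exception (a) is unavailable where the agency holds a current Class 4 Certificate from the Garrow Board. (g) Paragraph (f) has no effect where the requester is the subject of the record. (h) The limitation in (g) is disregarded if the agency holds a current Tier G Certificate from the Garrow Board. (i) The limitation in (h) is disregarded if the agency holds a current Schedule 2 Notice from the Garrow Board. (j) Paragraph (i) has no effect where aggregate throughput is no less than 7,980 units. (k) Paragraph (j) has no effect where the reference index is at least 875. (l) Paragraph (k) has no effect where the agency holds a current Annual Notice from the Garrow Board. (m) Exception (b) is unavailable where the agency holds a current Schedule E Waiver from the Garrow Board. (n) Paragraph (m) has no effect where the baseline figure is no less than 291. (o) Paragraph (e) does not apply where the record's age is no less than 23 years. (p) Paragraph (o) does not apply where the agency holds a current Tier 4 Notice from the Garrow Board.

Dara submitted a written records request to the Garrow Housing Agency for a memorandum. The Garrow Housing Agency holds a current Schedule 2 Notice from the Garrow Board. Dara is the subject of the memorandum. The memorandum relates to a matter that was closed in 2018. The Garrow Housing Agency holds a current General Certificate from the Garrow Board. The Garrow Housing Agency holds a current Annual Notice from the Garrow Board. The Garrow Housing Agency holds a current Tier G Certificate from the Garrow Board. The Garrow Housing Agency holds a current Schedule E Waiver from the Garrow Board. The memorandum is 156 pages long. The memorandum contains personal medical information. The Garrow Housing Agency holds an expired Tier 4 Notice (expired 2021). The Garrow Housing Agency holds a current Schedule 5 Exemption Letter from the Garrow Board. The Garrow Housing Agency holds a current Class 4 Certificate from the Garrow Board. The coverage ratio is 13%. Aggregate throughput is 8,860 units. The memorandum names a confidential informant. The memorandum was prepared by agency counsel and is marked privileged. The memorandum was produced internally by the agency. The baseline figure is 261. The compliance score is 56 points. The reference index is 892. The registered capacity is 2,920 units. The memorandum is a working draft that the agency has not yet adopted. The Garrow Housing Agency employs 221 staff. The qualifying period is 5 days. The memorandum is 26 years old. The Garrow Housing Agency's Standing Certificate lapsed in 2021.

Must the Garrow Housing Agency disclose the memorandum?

Yes — the Garrow Housing Agency must disclose the memorandum.

Exception (a): a current General Certificate is held; the qualifying period is 5 days, under the 10 days limit; the coverage ratio is 13%, under the 16% limit — every condition holds. However, paragraphs (f)–(l) must be considered: (f) operates against (a): a current Class 4 Certificate is held. (g) operates (Dara is the subject of the memorandum), but is itself disapplied by (h): (h) operates against (g): a current Tier G Certificate is held. (i) is engaged (a current Schedule 2 Notice is held), but is itself disapplied by (j): (j) operates against (i): aggregate throughput is 8,860 units, meeting the 7,980 units threshold. (k) would limit (j) — the reference index is 892, meeting the 875 threshold — but (l) sets (k) aside: (l) operates against (k): a current Annual Notice is held. So (a) is unavailable.
Exception (b) requires that the agency holds a current Standing Certificate from the Garrow Board; but there is no Standing Certificate in force, so (b) is unavailable.
Exception (c) fails — the memorandum relates to a closed matter.
Exception (d) does not apply: the memorandum was produced internally.
Exception (e)'s conditions are all satisfied: the compliance score is 56 points, less than the 62 points limit; the number of pages in the record is 156, under the 165 limit; the memorandum is an unadopted draft. But applying paragraphs (o)–(p): (o) is triggered — the record's age is 26 years, meeting the 23 years threshold. (p), which would lift (o), does not operate here — there is no Tier 4 Notice in force. So (e) is unavailable.
No exception displaces § 39.1.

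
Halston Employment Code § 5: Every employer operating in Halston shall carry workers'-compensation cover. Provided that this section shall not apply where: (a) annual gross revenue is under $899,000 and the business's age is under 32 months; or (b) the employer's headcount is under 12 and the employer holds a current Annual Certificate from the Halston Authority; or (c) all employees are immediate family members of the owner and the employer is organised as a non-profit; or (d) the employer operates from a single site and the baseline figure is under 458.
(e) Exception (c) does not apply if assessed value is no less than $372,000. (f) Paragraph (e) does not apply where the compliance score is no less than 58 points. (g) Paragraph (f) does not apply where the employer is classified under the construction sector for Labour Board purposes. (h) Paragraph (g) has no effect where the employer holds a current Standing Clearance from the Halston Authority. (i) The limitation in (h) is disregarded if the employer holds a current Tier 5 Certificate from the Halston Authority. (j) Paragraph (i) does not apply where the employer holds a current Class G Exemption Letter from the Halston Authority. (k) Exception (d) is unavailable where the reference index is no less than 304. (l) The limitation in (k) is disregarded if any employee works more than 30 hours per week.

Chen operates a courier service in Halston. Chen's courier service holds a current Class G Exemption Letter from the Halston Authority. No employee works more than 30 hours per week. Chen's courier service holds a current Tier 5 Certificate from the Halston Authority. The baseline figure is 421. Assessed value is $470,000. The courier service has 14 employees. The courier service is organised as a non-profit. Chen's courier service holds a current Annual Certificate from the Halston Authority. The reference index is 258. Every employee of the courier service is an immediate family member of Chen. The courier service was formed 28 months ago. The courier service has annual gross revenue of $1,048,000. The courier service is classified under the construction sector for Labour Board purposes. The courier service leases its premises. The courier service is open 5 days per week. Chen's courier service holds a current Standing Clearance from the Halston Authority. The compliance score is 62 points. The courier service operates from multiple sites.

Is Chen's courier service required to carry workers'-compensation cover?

No — exception (c) applies; Chen's courier service is not required to carry workers'-compensation cover.

Exception (a) does not apply: annual gross revenue is $1,048,000, not under $899,000.
Exception (b) does not apply: the employer's headcount is 14, not under 12.
Exception (c)'s conditions are all satisfied: every employee is an immediate family member; the employer is a non-profit. Under paragraphs (e)–(j): (e) is triggered (assessed value is $470,000, meeting the $372,000 threshold), but is displaced by (f): (f) operates against (e): the compliance score is 62 points, meeting the 58 points threshold. (g) operates (the courier service is classified under the construction sector), but is set aside by (h): (h) is triggered — a current Standing Clearance is held. (i) is engaged (a current Tier 5 Certificate is held), but is set aside by (j): (j) operates against (i): a current Class G Exemption Letter is held. Exception (c) stands.
Exception (d) fails — the employer operates from multiple sites.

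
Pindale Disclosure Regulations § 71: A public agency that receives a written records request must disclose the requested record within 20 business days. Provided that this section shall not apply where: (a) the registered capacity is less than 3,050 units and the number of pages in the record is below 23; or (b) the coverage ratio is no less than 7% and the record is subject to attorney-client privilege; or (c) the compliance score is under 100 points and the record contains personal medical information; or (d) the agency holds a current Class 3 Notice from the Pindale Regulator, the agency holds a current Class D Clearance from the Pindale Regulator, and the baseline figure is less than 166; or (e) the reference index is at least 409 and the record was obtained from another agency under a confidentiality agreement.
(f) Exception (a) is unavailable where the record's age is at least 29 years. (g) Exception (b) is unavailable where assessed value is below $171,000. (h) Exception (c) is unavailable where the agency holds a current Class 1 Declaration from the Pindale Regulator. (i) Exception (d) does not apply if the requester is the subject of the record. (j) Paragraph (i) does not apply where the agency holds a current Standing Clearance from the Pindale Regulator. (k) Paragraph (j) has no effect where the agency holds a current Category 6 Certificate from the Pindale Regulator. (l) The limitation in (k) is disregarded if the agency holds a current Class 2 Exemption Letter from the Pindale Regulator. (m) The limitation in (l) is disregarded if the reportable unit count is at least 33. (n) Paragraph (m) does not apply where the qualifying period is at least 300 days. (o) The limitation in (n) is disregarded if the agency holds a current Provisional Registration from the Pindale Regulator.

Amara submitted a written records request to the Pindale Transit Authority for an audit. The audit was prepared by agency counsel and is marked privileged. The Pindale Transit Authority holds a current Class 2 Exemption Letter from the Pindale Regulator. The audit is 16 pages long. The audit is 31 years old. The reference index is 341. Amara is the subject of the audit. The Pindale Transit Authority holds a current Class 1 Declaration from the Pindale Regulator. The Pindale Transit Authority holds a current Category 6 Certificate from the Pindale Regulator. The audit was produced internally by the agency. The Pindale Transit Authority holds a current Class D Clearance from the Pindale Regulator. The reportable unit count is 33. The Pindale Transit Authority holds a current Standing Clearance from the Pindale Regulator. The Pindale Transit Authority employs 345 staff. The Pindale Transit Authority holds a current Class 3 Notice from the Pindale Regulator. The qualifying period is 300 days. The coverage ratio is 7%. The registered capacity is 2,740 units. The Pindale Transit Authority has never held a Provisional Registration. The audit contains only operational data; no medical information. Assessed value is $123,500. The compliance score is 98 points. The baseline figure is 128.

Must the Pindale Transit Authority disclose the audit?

Exception (a)'s conditions are all satisfied: the registered capacity is 2,740 units, less than the 3,050 units limit; the number of pages in the record is 16, below the 23 limit. But: (f) is engaged — the record's age is 31 years, meeting the 29 years threshold. Exception (a) does not apply.
Exception (b): the coverage ratio is 7%, meeting the 7% threshold; the audit is privileged — every condition holds. However, paragraph (g) must be considered: (g) operates against (b): assessed value is $123,500, below the $171,000 limit. Exception (b) does not apply.
Exception (c) fails — the audit contains only operational data.
All of (d)'s requirements are met (a current Class 3 Notice is held; a current Class D Clearance is held; the baseline figure is 128, less than the 166 limit). Under paragraphs (i)–(o): (i) would limit (d) — Amara is the subject of the audit — but (j) sets (i) aside: (j) operates against (i): a current Standing Clearance is held. (k) would limit (j) — a current Category 6 Certificate is held — but (l) sets (k) aside: (l) is triggered — a current Class 2 Exemption Letter is held. (m) operates (the reportable unit count is 33, meeting the 33 threshold), but is overridden by (n): (n) operates — the qualifying period is 300 days, meeting the 300 days threshold. (o) is inapplicable (no current Provisional Registration is held), so (n) stands. So (d) applies.
Exception (e) requires that the reference index is at least 409; but the reference index is 341, short of 409, so (e) is unavailable.

No — exception (d) applies; the Pindale Transit Authority is not required to disclose the audit.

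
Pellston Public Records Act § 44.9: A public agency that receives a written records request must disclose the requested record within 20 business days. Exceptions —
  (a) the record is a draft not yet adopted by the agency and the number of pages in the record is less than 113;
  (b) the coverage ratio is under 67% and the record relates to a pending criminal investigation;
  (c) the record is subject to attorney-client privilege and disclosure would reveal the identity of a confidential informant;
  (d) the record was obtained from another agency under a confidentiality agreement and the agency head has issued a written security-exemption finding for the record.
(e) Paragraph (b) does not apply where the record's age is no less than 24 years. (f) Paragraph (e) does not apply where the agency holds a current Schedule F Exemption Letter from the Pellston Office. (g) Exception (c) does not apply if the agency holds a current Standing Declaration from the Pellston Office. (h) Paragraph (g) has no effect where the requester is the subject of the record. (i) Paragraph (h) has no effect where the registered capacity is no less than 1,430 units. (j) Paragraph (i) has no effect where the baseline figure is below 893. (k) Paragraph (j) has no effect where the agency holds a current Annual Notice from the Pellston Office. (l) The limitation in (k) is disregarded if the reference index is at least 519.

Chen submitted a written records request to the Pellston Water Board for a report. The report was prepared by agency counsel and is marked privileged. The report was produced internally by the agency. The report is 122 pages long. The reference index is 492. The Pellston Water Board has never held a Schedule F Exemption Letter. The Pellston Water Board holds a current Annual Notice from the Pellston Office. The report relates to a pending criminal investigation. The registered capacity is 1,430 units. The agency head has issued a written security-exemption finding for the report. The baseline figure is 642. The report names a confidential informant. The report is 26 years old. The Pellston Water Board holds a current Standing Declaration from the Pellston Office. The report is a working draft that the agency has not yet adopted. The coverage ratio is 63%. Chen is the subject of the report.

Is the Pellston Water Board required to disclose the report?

Yes — the Pellston Water Board must disclose the report.

Exception (a) does not apply: the number of pages in the record is 122, not less than 113.
Exception (b): the coverage ratio is 63%, under the 67% limit; the report relates to a pending investigation — every condition holds. But: (e) operates against (b): the record's age is 26 years, meeting the 24 years threshold. (f), which would lift (e), is not engaged — the Schedule F Exemption Letter is not current. So (b) is unavailable.
Exception (c) is satisfied on its face — the report is privileged; the report names a confidential informant. But: (g) operates — a current Standing Declaration is held. (h) would limit (g) — Chen is the subject of the report — but (i) sets (h) aside: (i) applies — the registered capacity is 1,430 units, meeting the 1,430 units threshold. (j) would limit (i) — the baseline figure is 642, below the 893 limit — but (k) sets (j) aside: (k) operates against (j): a current Annual Notice is held. (l) is not engaged (the reference index is 492, short of 519), so (k) stands. (c) is therefore removed.
Exception (d) requires that the record was obtained from another agency under a confidentiality agreement; but the report was produced internally, so (d) is unavailable.
No exception displaces § 44.9.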